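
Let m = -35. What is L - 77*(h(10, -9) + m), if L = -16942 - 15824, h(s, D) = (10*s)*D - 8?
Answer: 39845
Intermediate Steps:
h(s, D) = -8 + 10*D*s (h(s, D) = 10*D*s - 8 = -8 + 10*D*s)
L = -32766
L - 77*(h(10, -9) + m) = -32766 - 77*((-8 + 10*(-9)*10) - 35) = -32766 - 77*((-8 - 900) - 35) = -32766 - 77*(-908 - 35) = -32766 - 77*(-943) = -32766 + 72611 = 39845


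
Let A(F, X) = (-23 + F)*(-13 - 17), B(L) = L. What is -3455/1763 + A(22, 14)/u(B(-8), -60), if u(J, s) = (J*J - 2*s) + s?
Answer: -187765/109306 ≈ -1.7178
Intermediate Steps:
A(F, X) = 690 - 30*F (A(F, X) = (-23 + F)*(-30) = 690 - 30*F)
u(J, s) = J² - s (u(J, s) = (J² - 2*s) + s = J² - s)
-3455/1763 + A(22, 14)/u(B(-8), -60) = -3455/1763 + (690 - 30*22)/((-8)² - 1*(-60)) = -3455*1/1763 + (690 - 660)/(64 + 60) = -3455/1763 + 30/124 = -3455/1763 + 30*(1/124) = -3455/1763 + 15/62 = -187765/109306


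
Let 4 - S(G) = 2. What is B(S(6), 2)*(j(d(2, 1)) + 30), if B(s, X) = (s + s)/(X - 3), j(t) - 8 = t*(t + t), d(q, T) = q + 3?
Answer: -352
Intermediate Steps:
S(G) = 2 (S(G) = 4 - 1*2 = 4 - 2 = 2)
d(q, T) = 3 + q
j(t) = 8 + 2*t² (j(t) = 8 + t*(t + t) = 8 + t*(2*t) = 8 + 2*t²)
B(s, X) = 2*s/(-3 + X) (B(s, X) = (2*s)/(-3 + X) = 2*s/(-3 + X))
B(S(6), 2)*(j(d(2, 1)) + 30) = (2*2/(-3 + 2))*((8 + 2*(3 + 2)²) + 30) = (2*2/(-1))*((8 + 2*5²) + 30) = (2*2*(-1))*((8 + 2*25) + 30) = -4*((8 + 50) + 30) = -4*(58 + 30) = -4*88 = -352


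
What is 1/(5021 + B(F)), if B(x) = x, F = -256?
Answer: 1/4765 ≈ 0.00020986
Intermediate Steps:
1/(5021 + B(F)) = 1/(5021 - 256) = 1/4765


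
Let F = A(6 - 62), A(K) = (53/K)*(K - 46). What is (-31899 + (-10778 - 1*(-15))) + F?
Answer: -1191833/28 ≈ -42565.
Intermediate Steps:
A(K) = 53*(-46 + K)/K (A(K) = (53/K)*(-46 + K) = 53*(-46 + K)/K)
F = 2703/28 (F = 53 - 2438/(6 - 62) = 53 - 2438/(-56) = 53 - 2438*(-1/56) = 53 + 1219/28 = 2703/28 ≈ 96.536)
(-31899 + (-10778 - 1*(-15))) + F = (-31899 + (-10778 - 1*(-15))) + 2703/28 = (-31899 + (-10778 + 15)) + 2703/28 = (-31899 - 10763) + 2703/28 = -42662 + 2703/28 = -1191833/28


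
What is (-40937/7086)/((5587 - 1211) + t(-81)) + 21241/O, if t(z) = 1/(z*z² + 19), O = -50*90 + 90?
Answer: -2161209941987703/448581713560330 ≈ -4.8179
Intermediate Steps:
O = -4410 (O = -4500 + 90 = -4410)
t(z) = 1/(19 + z³) (t(z) = 1/(z³ + 19) = 1/(19 + z³))
(-40937/7086)/((5587 - 1211) + t(-81)) + 21241/O = (-40937/7086)/((5587 - 1211) + 1/(19 + (-81)³)) + 21241/(-4410) = (-40937*1/7086)/(4376 + 1/(19 - 531441)) + 21241*(-1/4410) = -40937/(7086*(4376 + 1/(-531422))) - 21241/4410 = -40937/(7086*(4376 - 1/531422)) - 21241/4410 = -40937/(7086*2325502671/531422) - 21241/4410 = -40937/7086*531422/2325502671 - 21241/4410 = -10877411207/8239255963353 - 21241/4410 = -2161209941987703/448581713560330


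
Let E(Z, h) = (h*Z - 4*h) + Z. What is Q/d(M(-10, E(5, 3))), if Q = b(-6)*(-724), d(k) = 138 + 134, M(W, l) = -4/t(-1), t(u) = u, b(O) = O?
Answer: 543/34 ≈ 15.971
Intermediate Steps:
E(Z, h) = Z - 4*h + Z*h (E(Z, h) = (Z*h - 4*h) + Z = (-4*h + Z*h) + Z = Z - 4*h + Z*h)
M(W, l) = 4 (M(W, l) = -4/(-1) = -4*(-1) = 4)
d(k) = 272
Q = 4344 (Q = -6*(-724) = 4344)
Q/d(M(-10, E(5, 3))) = 4344/272 = 4344*(1/272) = 543/34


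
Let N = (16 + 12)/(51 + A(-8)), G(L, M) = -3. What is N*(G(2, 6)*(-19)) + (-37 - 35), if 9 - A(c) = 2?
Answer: -1290/29 ≈ -44.483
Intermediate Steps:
A(c) = 7 (A(c) = 9 - 1*2 = 9 - 2 = 7)
N = 14/29 (N = (16 + 12)/(51 + 7) = 28/58 = 28*(1/58) = 14/29 ≈ 0.48276)
N*(G(2, 6)*(-19)) + (-37 - 35) = 14*(-3*(-19))/29 + (-37 - 35) = (14/29)*57 - 72 = 798/29 - 72 = -1290/29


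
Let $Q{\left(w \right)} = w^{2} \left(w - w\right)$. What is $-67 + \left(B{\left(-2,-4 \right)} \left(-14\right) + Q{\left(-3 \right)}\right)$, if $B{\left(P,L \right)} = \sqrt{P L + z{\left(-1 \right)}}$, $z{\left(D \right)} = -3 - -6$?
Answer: $-67 - 14 \sqrt{11} \approx -113.43$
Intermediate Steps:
$Q{\left(w \right)} = 0$ ($Q{\left(w \right)} = w^{2} \cdot 0 = 0$)
$z{\left(D \right)} = 3$ ($z{\left(D \right)} = -3 + 6 = 3$)
$B{\left(P,L \right)} = \sqrt{3 + L P}$ ($B{\left(P,L \right)} = \sqrt{P L + 3} = \sqrt{L P + 3} = \sqrt{3 + L P}$)
$-67 + \left(B{\left(-2,-4 \right)} \left(-14\right) + Q{\left(-3 \right)}\right) = -67 + \left(\sqrt{3 - -8} \left(-14\right) + 0\right) = -67 + \left(\sqrt{3 + 8} \left(-14\right) + 0\right) = -67 + \left(\sqrt{11} \left(-14\right) + 0\right) = -67 + \left(- 14 \sqrt{11} + 0\right) = -67 - 14 \sqrt{11}$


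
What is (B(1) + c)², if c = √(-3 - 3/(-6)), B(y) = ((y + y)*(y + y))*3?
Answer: (24 + I*√10)²/4 ≈ 141.5 + 37.947*I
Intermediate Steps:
B(y) = 12*y² (B(y) = ((2*y)*(2*y))*3 = (4*y²)*3 = 12*y²)
c = I*√10/2 (c = √(-3 - 3*(-⅙)) = √(-3 + ½) = √(-5/2) = I*√10/2 ≈ 1.5811*I)
(B(1) + c)² = (12*1² + I*√10/2)² = (12*1 + I*√10/2)² = (12 + I*√10/2)²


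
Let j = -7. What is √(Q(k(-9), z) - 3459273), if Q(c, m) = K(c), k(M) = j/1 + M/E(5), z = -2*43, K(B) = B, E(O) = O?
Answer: I*√86482045/5 ≈ 1859.9*I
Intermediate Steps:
z = -86
k(M) = -7 + M/5 (k(M) = -7/1 + M/5 = -7*1 + M*(⅕) = -7 + M/5)
Q(c, m) = c
√(Q(k(-9), z) - 3459273) = √((-7 + (⅕)*(-9)) - 3459273) = √((-7 - 9/5) - 3459273) = √(-44/5 - 3459273) = √(-17296409/5) = I*√86482045/5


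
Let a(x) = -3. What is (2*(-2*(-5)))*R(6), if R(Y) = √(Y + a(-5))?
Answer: 20*√3 ≈ 34.641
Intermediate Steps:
R(Y) = √(-3 + Y) (R(Y) = √(Y - 3) = √(-3 + Y))
(2*(-2*(-5)))*R(6) = (2*(-2*(-5)))*√(-3 + 6) = (2*10)*√3 = 20*√3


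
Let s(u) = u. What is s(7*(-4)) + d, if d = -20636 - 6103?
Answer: -26767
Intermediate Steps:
d = -26739
s(7*(-4)) + d = 7*(-4) - 26739 = -28 - 26739 = -26767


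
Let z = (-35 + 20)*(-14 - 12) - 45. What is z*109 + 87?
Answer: 37692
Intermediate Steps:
z = 345 (z = -15*(-26) - 45 = 390 - 45 = 345)
z*109 + 87 = 345*109 + 87 = 37605 + 87 = 37692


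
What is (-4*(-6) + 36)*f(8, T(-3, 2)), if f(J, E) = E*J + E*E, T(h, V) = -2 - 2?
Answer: -960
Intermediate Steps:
T(h, V) = -4
f(J, E) = E**2 + E*J (f(J, E) = E*J + E**2 = E**2 + E*J)
(-4*(-6) + 36)*f(8, T(-3, 2)) = (-4*(-6) + 36)*(-4*(-4 + 8)) = (24 + 36)*(-4*4) = 60*(-16) = -960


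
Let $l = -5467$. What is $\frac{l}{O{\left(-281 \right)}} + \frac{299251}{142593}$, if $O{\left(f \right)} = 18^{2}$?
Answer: $- \frac{7845961}{531036} \approx -14.775$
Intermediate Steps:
$O{\left(f \right)} = 324$
$\frac{l}{O{\left(-281 \right)}} + \frac{299251}{142593} = - \frac{5467}{324} + \frac{299251}{142593} = \left(-5467\right) \frac{1}{324} + 299251 \cdot \frac{1}{142593} = - \frac{5467}{324} + \frac{10319}{4917} = - \frac{7845961}{531036}$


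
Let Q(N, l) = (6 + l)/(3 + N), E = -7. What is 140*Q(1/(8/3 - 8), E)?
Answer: -448/9 ≈ -49.778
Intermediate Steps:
Q(N, l) = (6 + l)/(3 + N)
140*Q(1/(8/3 - 8), E) = 140*((6 - 7)/(3 + 1/(8/3 - 8))) = 140*(-1/(3 + 1/(8*(⅓) - 8))) = 140*(-1/(3 + 1/(8/3 - 8))) = 140*(-1/(3 + 1/(-16/3))) = 140*(-1/(3 - 3/16)) = 140*(-1/(45/16)) = 140*((16/45)*(-1)) = 140*(-16/45) = -448/9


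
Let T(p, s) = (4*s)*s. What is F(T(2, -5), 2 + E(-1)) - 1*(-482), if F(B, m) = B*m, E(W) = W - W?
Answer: 682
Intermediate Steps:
T(p, s) = 4*s²
E(W) = 0
F(T(2, -5), 2 + E(-1)) - 1*(-482) = (4*(-5)²)*(2 + 0) - 1*(-482) = (4*25)*2 + 482 = 100*2 + 482 = 200 + 482 = 682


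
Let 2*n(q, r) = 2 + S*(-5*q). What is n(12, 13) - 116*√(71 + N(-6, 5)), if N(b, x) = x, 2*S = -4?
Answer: 61 - 232*√19 ≈ -950.26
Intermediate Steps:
S = -2 (S = (½)*(-4) = -2)
n(q, r) = 1 + 5*q (n(q, r) = (2 - (-10)*q)/2 = (2 + 10*q)/2 = 1 + 5*q)
n(12, 13) - 116*√(71 + N(-6, 5)) = (1 + 5*12) - 116*√(71 + 5) = (1 + 60) - 232*√19 = 61 - 232*√19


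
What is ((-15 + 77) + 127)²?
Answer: 35721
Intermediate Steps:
((-15 + 77) + 127)² = (62 + 127)² = 189² = 35721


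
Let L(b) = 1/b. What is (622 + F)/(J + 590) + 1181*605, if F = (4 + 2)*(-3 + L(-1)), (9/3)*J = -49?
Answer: 1229664899/1721 ≈ 7.1451e+5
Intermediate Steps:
J = -49/3 (J = (1/3)*(-49) = -49/3 ≈ -16.333)
F = -24 (F = (4 + 2)*(-3 + 1/(-1)) = 6*(-3 - 1) = 6*(-4) = -24)
(622 + F)/(J + 590) + 1181*605 = (622 - 24)/(-49/3 + 590) + 1181*605 = 598/(1721/3) + 714505 = 598*(3/1721) + 714505 = 1794/1721 + 714505 = 1229664899/1721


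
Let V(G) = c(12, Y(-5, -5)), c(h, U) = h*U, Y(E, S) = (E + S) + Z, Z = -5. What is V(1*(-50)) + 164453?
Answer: 164273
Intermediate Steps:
Y(E, S) = -5 + E + S (Y(E, S) = (E + S) - 5 = -5 + E + S)
c(h, U) = U*h
V(G) = -180 (V(G) = (-5 - 5 - 5)*12 = -15*12 = -180)
V(1*(-50)) + 164453 = -180 + 164453 = 164273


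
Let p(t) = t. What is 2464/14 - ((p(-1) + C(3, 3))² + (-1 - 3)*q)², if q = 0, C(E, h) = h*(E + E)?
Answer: -83345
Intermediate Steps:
C(E, h) = 2*E*h (C(E, h) = h*(2*E) = 2*E*h)
2464/14 - ((p(-1) + C(3, 3))² + (-1 - 3)*q)² = 2464/14 - ((-1 + 2*3*3)² + (-1 - 3)*0)² = 2464*(1/14) - ((-1 + 18)² - 4*0)² = 176 - (17² + 0)² = 176 - (289 + 0)² = 176 - 1*289² = 176 - 1*83521 = 176 - 83521 = -83345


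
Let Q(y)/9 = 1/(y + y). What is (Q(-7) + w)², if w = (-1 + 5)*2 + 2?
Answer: 17161/196 ≈ 87.556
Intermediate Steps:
Q(y) = 9/(2*y) (Q(y) = 9/(y + y) = 9/((2*y)) = 9*(1/(2*y)) = 9/(2*y))
w = 10 (w = 4*2 + 2 = 8 + 2 = 10)
(Q(-7) + w)² = ((9/2)/(-7) + 10)² = ((9/2)*(-⅐) + 10)² = (-9/14 + 10)² = (131/14)² = 17161/196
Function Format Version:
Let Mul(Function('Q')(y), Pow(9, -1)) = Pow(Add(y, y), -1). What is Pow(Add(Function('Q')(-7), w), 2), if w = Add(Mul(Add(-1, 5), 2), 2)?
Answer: Rational(17161, 196) ≈ 87.556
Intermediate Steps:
Function('Q')(y) = Mul(Rational(9, 2), Pow(y, -1)) (Function('Q')(y) = Mul(9, Pow(Add(y, y), -1)) = Mul(9, Pow(Mul(2, y), -1)) = Mul(9, Mul(Rational(1, 2), Pow(y, -1))) = Mul(Rational(9, 2), Pow(y, -1)))
w = 10 (w = Add(Mul(4, 2), 2) = Add(8, 2) = 10)
Pow(Add(Function('Q')(-7), w), 2) = Pow(Add(Mul(Rational(9, 2), Pow(-7, -1)), 10), 2) = Pow(Add(Mul(Rational(9, 2), Rational(-1, 7)), 10), 2) = Pow(Add(Rational(-9, 14), 10), 2) = Pow(Rational(131, 14), 2) = Rational(17161, 196)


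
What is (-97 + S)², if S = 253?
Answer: 24336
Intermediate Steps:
(-97 + S)² = (-97 + 253)² = 156² = 24336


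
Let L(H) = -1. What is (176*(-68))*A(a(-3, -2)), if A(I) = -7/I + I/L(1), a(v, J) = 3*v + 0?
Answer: -1053184/9 ≈ -1.1702e+5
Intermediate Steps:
a(v, J) = 3*v
A(I) = -I - 7/I (A(I) = -7/I + I/(-1) = -7/I + I*(-1) = -7/I - I = -I - 7/I)
(176*(-68))*A(a(-3, -2)) = (176*(-68))*(-3*(-3) - 7/(3*(-3))) = -11968*(-1*(-9) - 7/(-9)) = -11968*(9 - 7*(-⅑)) = -11968*(9 + 7/9) = -11968*88/9 = -1053184/9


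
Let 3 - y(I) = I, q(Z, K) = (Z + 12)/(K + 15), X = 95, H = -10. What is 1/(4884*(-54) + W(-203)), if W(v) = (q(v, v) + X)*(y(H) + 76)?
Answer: -188/47975829 ≈ -3.9186e-6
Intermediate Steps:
q(Z, K) = (12 + Z)/(15 + K)
y(I) = 3 - I
W(v) = 8455 + 89*(12 + v)/(15 + v) (W(v) = ((12 + v)/(15 + v) + 95)*((3 - 1*(-10)) + 76) = (95 + (12 + v)/(15 + v))*((3 + 10) + 76) = (95 + (12 + v)/(15 + v))*(13 + 76) = (95 + (12 + v)/(15 + v))*89 = 8455 + 89*(12 + v)/(15 + v))
1/(4884*(-54) + W(-203)) = 1/(4884*(-54) + 267*(479 + 32*(-203))/(15 - 203)) = 1/(-263736 + 267*(479 - 6496)/(-188)) = 1/(-263736 + 267*(-1/188)*(-6017)) = 1/(-263736 + 1606539/188) = 1/(-47975829/188) = -188/47975829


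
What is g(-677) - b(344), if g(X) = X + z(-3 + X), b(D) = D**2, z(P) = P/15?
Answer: -357175/3 ≈ -1.1906e+5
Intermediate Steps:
z(P) = P/15 (z(P) = P*(1/15) = P/15)
g(X) = -1/5 + 16*X/15 (g(X) = X + (-3 + X)/15 = X + (-1/5 + X/15) = -1/5 + 16*X/15)
g(-677) - b(344) = (-1/5 + (16/15)*(-677)) - 1*344**2 = (-1/5 - 10832/15) - 1*118336 = -2167/3 - 118336 = -357175/3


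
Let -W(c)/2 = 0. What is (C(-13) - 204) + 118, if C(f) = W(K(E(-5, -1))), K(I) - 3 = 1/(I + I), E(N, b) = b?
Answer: -86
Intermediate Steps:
K(I) = 3 + 1/(2*I) (K(I) = 3 + 1/(I + I) = 3 + 1/(2*I))
W(c) = 0 (W(c) = -2*0 = 0)
C(f) = 0
(C(-13) - 204) + 118 = (0 - 204) + 118 = -204 + 118 = -86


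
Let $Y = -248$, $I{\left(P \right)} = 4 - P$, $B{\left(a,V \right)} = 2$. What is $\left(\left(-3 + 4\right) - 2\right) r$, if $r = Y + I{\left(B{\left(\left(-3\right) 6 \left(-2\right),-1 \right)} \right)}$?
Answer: $246$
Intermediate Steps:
$r = -246$ ($r = -248 + \left(4 - 2\right) = -248 + 2 = -246$)
$\left(\left(-3 + 4\right) - 2\right) r = \left(\left(-3 + 4\right) - 2\right) \left(-246\right) = \left(1 - 2\right) \left(-246\right) = \left(-1\right) \left(-246\right) = 246$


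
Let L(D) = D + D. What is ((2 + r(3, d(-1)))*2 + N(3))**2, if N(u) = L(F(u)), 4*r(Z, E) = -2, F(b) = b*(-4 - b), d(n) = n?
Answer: 1521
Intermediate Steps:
L(D) = 2*D
r(Z, E) = -1/2 (r(Z, E) = (1/4)*(-2) = -1/2)
N(u) = -2*u*(4 + u) (N(u) = 2*(-u*(4 + u)) = -2*u*(4 + u))
((2 + r(3, d(-1)))*2 + N(3))**2 = ((2 - 1/2)*2 - 2*3*(4 + 3))**2 = ((3/2)*2 - 2*3*7)**2 = (3 - 42)**2 = (-39)**2 = 1521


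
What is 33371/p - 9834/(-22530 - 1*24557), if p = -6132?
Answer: -1511038189/288737484 ≈ -5.2333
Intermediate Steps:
33371/p - 9834/(-22530 - 1*24557) = 33371/(-6132) - 9834/(-22530 - 1*24557) = 33371*(-1/6132) - 9834/(-22530 - 24557) = -33371/6132 - 9834/(-47087) = -33371/6132 - 9834*(-1/47087) = -33371/6132 + 9834/47087 = -1511038189/288737484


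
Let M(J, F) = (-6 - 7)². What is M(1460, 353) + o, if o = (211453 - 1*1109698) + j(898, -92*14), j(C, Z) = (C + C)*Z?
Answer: -3211324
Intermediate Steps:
j(C, Z) = 2*C*Z (j(C, Z) = (2*C)*Z = 2*C*Z)
M(J, F) = 169 (M(J, F) = (-13)² = 169)
o = -3211493 (o = (211453 - 1*1109698) + 2*898*(-92*14) = (211453 - 1109698) + 2*898*(-1288) = -898245 - 2313248 = -3211493)
M(1460, 353) + o = 169 - 3211493 = -3211324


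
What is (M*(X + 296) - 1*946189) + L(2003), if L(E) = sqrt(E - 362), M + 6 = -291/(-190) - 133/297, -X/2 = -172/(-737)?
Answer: -19705697056387/20794455 + sqrt(1641) ≈ -9.4760e+5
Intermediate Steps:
X = -344/737 (X = -(-344)/(-737) = -(-344)*(-1)/737 = -2*172/737 = -344/737 ≈ -0.46676)
M = -277423/56430 (M = -6 + (-291/(-190) - 133/297) = -6 + (-291*(-1/190) - 133*1/297) = -6 + (291/190 - 133/297) = -6 + 61157/56430 = -277423/56430 ≈ -4.9162)
L(E) = sqrt(-362 + E)
(M*(X + 296) - 1*946189) + L(2003) = (-277423*(-344/737 + 296)/56430 - 1*946189) + sqrt(-362 + 2003) = (-277423/56430*217808/737 - 946189) + sqrt(1641) = (-30212474392/20794455 - 946189) + sqrt(1641) = -19705697056387/20794455 + sqrt(1641)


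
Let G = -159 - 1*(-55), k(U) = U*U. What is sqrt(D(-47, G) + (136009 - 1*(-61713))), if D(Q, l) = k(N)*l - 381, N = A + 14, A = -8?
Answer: sqrt(193597) ≈ 440.00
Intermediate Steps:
N = 6 (N = -8 + 14 = 6)
k(U) = U**2
G = -104 (G = -159 + 55 = -104)
D(Q, l) = -381 + 36*l (D(Q, l) = 6**2*l - 381 = 36*l - 381 = -381 + 36*l)
sqrt(D(-47, G) + (136009 - 1*(-61713))) = sqrt((-381 + 36*(-104)) + (136009 - 1*(-61713))) = sqrt((-381 - 3744) + (136009 + 61713)) = sqrt(-4125 + 197722) = sqrt(193597)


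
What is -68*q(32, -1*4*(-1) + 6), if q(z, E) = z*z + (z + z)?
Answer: -73984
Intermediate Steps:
q(z, E) = z² + 2*z
-68*q(32, -1*4*(-1) + 6) = -2176*(2 + 32) = -2176*34 = -68*1088 = -73984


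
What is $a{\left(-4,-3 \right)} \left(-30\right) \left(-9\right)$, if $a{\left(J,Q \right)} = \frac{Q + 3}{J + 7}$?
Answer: $0$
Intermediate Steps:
$a{\left(J,Q \right)} = \frac{3 + Q}{7 + J}$
$a{\left(-4,-3 \right)} \left(-30\right) \left(-9\right) = \frac{3 - 3}{7 - 4} \left(-30\right) \left(-9\right) = \frac{1}{3} \cdot 0 \left(-30\right) \left(-9\right) = 0 \left(-30\right) \left(-9\right) = 0 \left(-9\right) = 0$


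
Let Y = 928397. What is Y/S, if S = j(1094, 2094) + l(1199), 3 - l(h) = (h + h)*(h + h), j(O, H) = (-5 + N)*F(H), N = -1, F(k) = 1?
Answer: -48863/302653 ≈ -0.16145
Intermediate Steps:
j(O, H) = -6 (j(O, H) = (-5 - 1)*1 = -6*1 = -6)
l(h) = 3 - 4*h² (l(h) = 3 - (h + h)*(h + h) = 3 - 2*h*2*h = 3 - 4*h²)
S = -5750407 (S = -6 + (3 - 4*1199²) = -6 + (3 - 4*1437601) = -6 + (3 - 5750404) = -6 - 5750401 = -5750407)
Y/S = 928397/(-5750407) = 928397*(-1/5750407) = -48863/302653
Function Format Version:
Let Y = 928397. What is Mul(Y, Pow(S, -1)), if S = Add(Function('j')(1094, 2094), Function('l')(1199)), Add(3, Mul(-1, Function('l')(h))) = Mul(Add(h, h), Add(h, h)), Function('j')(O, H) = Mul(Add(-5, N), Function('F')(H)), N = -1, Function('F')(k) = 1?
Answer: Rational(-48863, 302653) ≈ -0.16145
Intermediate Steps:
Function('j')(O, H) = -6 (Function('j')(O, H) = Mul(Add(-5, -1), 1) = Mul(-6, 1) = -6)
Function('l')(h) = Add(3, Mul(-4, Pow(h, 2))) (Function('l')(h) = Add(3, Mul(-1, Mul(Add(h, h), Add(h, h)))) = Add(3, Mul(-1, Mul(Mul(2, h), Mul(2, h)))) = Add(3, Mul(-1, Mul(4, Pow(h, 2)))) = Add(3, Mul(-4, Pow(h, 2))))
S = -5750407 (S = Add(-6, Add(3, Mul(-4, Pow(1199, 2)))) = Add(-6, Add(3, Mul(-4, 1437601))) = Add(-6, Add(3, -5750404)) = Add(-6, -5750401) = -5750407)
Mul(Y, Pow(S, -1)) = Mul(928397, Pow(-5750407, -1)) = Mul(928397, Rational(-1, 5750407)) = Rational(-48863, 302653)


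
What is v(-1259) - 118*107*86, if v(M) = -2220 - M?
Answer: -1086797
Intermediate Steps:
v(-1259) - 118*107*86 = (-2220 - 1*(-1259)) - 118*107*86 = (-2220 + 1259) - 12626*86 = -961 - 1085836 = -1086797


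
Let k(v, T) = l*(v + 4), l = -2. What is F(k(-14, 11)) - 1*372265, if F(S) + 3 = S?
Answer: -372248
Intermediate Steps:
k(v, T) = -8 - 2*v (k(v, T) = -2*(v + 4) = -2*(4 + v) = -8 - 2*v)
F(S) = -3 + S
F(k(-14, 11)) - 1*372265 = (-3 + (-8 - 2*(-14))) - 1*372265 = (-3 + (-8 + 28)) - 372265 = (-3 + 20) - 372265 = 17 - 372265 = -372248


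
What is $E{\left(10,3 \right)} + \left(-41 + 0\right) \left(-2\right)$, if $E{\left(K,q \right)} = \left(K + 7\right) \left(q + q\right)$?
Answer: $184$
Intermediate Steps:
$E{\left(K,q \right)} = 2 q \left(7 + K\right)$ ($E{\left(K,q \right)} = \left(7 + K\right) 2 q = 2 q \left(7 + K\right)$)
$E{\left(10,3 \right)} + \left(-41 + 0\right) \left(-2\right) = 2 \cdot 3 \left(7 + 10\right) + \left(-41 + 0\right) \left(-2\right) = 2 \cdot 3 \cdot 17 - -82 = 102 + 82 = 184$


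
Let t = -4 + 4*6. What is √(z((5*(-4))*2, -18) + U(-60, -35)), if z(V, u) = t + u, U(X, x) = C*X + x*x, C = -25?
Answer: 3*√303 ≈ 52.221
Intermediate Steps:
U(X, x) = x² - 25*X (U(X, x) = -25*X + x*x = -25*X + x² = x² - 25*X)
t = 20 (t = -4 + 24 = 20)
z(V, u) = 20 + u
√(z((5*(-4))*2, -18) + U(-60, -35)) = √((20 - 18) + ((-35)² - 25*(-60))) = √(2 + (1225 + 1500)) = √(2 + 2725) = √2727 = 3*√303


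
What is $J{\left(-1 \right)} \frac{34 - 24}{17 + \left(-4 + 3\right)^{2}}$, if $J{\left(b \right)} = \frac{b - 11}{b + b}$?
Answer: $\frac{10}{3} \approx 3.3333$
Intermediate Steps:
$J{\left(b \right)} = \frac{-11 + b}{2 b}$
$J{\left(-1 \right)} \frac{34 - 24}{17 + \left(-4 + 3\right)^{2}} = \frac{-11 - 1}{2 \left(-1\right)} \frac{34 - 24}{17 + \left(-4 + 3\right)^{2}} = \frac{1}{2} \left(-1\right) \left(-12\right) \frac{10}{17 + \left(-1\right)^{2}} = 6 \frac{10}{17 + 1} = 6 \cdot \frac{10}{18} = 6 \cdot 10 \cdot \frac{1}{18} = 6 \cdot \frac{5}{9} = \frac{10}{3}$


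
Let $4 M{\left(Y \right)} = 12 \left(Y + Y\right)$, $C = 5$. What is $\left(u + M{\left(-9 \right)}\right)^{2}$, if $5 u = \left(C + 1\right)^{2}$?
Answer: $\frac{54756}{25} \approx 2190.2$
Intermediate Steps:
$M{\left(Y \right)} = 6 Y$ ($M{\left(Y \right)} = \frac{12 \left(Y + Y\right)}{4} = \frac{12 \cdot 2 Y}{4} = \frac{24 Y}{4} = 6 Y$)
$u = \frac{36}{5}$ ($u = \frac{\left(5 + 1\right)^{2}}{5} = \frac{6^{2}}{5} = \frac{1}{5} \cdot 36 = \frac{36}{5} \approx 7.2$)
$\left(u + M{\left(-9 \right)}\right)^{2} = \left(\frac{36}{5} + 6 \left(-9\right)\right)^{2} = \left(\frac{36}{5} - 54\right)^{2} = \left(- \frac{234}{5}\right)^{2} = \frac{54756}{25}$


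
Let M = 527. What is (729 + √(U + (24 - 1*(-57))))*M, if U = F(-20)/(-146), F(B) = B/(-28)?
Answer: 384183 + 527*√84598094/1022 ≈ 3.8893e+5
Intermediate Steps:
F(B) = -B/28 (F(B) = B*(-1/28) = -B/28)
U = -5/1022 (U = -1/28*(-20)/(-146) = (5/7)*(-1/146) = -5/1022 ≈ -0.0048924)
(729 + √(U + (24 - 1*(-57))))*M = (729 + √(-5/1022 + (24 - 1*(-57))))*527 = (729 + √(-5/1022 + (24 + 57)))*527 = (729 + √(-5/1022 + 81))*527 = (729 + √(82777/1022))*527 = (729 + √84598094/1022)*527 = 384183 + 527*√84598094/1022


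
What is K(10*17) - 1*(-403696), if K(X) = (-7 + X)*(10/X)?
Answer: 6862995/17 ≈ 4.0371e+5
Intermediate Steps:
K(X) = 10*(-7 + X)/X
K(10*17) - 1*(-403696) = (10 - 70/(10*17)) - 1*(-403696) = (10 - 70/170) + 403696 = (10 - 70*1/170) + 403696 = (10 - 7/17) + 403696 = 163/17 + 403696 = 6862995/17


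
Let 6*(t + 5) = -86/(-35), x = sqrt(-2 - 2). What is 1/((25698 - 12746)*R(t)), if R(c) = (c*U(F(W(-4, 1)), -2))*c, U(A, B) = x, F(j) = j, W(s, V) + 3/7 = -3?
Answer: -11025*I/6018120896 ≈ -1.832e-6*I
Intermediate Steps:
x = 2*I (x = sqrt(-4) = 2*I ≈ 2.0*I)
W(s, V) = -24/7 (W(s, V) = -3/7 - 3 = -24/7)
U(A, B) = 2*I
t = -482/105 (t = -5 + (-86/(-35))/6 = -5 + (-86*(-1/35))/6 = -5 + (1/6)*(86/35) = -5 + 43/105 = -482/105 ≈ -4.5905)
R(c) = 2*I*c**2 (R(c) = (c*(2*I))*c = (2*I*c)*c = 2*I*c**2)
1/((25698 - 12746)*R(t)) = 1/((25698 - 12746)*((2*I*(-482/105)**2))) = 1/(12952*((2*I*(232324/11025)))) = 1/(12952*((464648*I/11025))) = (-11025*I/464648)/12952 = -11025*I/6018120896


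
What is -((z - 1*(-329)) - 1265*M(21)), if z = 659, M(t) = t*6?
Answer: 158402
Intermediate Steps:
M(t) = 6*t
-((z - 1*(-329)) - 1265*M(21)) = -((659 - 1*(-329)) - 7590*21) = -((659 + 329) - 1265*126) = -(988 - 159390) = -1*(-158402) = 158402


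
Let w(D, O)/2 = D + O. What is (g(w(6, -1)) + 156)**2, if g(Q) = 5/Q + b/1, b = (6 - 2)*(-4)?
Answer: 78961/4 ≈ 19740.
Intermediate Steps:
w(D, O) = 2*D + 2*O (w(D, O) = 2*(D + O) = 2*D + 2*O)
b = -16 (b = 4*(-4) = -16)
g(Q) = -16 + 5/Q (g(Q) = 5/Q - 16/1 = 5/Q - 16*1 = 5/Q - 16 = -16 + 5/Q)
(g(w(6, -1)) + 156)**2 = ((-16 + 5/(2*6 + 2*(-1))) + 156)**2 = ((-16 + 5/(12 - 2)) + 156)**2 = ((-16 + 5/10) + 156)**2 = ((-16 + 5*(1/10)) + 156)**2 = ((-16 + 1/2) + 156)**2 = (-31/2 + 156)**2 = (281/2)**2 = 78961/4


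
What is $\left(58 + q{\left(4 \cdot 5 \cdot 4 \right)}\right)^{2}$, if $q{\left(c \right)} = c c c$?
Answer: $262203395364$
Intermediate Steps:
$q{\left(c \right)} = c^{3}$ ($q{\left(c \right)} = c^{2} c = c^{3}$)
$\left(58 + q{\left(4 \cdot 5 \cdot 4 \right)}\right)^{2} = \left(58 + \left(4 \cdot 5 \cdot 4\right)^{3}\right)^{2} = \left(58 + \left(20 \cdot 4\right)^{3}\right)^{2} = \left(58 + 80^{3}\right)^{2} = \left(58 + 512000\right)^{2} = 512058^{2} = 262203395364$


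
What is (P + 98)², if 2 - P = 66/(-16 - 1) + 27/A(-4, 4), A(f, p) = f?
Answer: 56595529/4624 ≈ 12240.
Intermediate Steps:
P = 859/68 (P = 2 - (66/(-16 - 1) + 27/(-4)) = 2 - (66/(-17) + 27*(-¼)) = 2 - (66*(-1/17) - 27/4) = 2 - (-66/17 - 27/4) = 2 - 1*(-723/68) = 2 + 723/68 = 859/68 ≈ 12.632)
(P + 98)² = (859/68 + 98)² = (7523/68)² = 56595529/4624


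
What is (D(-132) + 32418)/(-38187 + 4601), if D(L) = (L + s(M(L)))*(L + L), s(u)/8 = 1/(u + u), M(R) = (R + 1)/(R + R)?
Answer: -4266531/2199883 ≈ -1.9394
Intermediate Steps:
M(R) = (1 + R)/(2*R) (M(R) = (1 + R)/((2*R)) = (1 + R)*(1/(2*R)) = (1 + R)/(2*R))
s(u) = 4/u (s(u) = 8/(u + u) = 8/((2*u)) = 8*(1/(2*u)) = 4/u)
D(L) = 2*L*(L + 8*L/(1 + L)) (D(L) = (L + 4/(((1 + L)/(2*L))))*(L + L) = (L + 4*(2*L/(1 + L)))*(2*L) = (L + 8*L/(1 + L))*(2*L) = 2*L*(L + 8*L/(1 + L)))
(D(-132) + 32418)/(-38187 + 4601) = (2*(-132)²*(9 - 132)/(1 - 132) + 32418)/(-38187 + 4601) = (2*17424*(-123)/(-131) + 32418)/(-33586) = (2*17424*(-1/131)*(-123) + 32418)*(-1/33586) = (4286304/131 + 32418)*(-1/33586) = (8533062/131)*(-1/33586) = -4266531/2199883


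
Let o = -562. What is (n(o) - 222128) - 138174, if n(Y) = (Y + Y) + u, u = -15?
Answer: -361441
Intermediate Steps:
n(Y) = -15 + 2*Y (n(Y) = (Y + Y) - 15 = 2*Y - 15 = -15 + 2*Y)
(n(o) - 222128) - 138174 = ((-15 + 2*(-562)) - 222128) - 138174 = ((-15 - 1124) - 222128) - 138174 = (-1139 - 222128) - 138174 = -223267 - 138174 = -361441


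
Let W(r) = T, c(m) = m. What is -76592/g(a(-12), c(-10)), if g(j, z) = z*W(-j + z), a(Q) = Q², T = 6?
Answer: 19148/15 ≈ 1276.5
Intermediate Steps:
W(r) = 6
g(j, z) = 6*z (g(j, z) = z*6 = 6*z)
-76592/g(a(-12), c(-10)) = -76592/(6*(-10)) = -76592/(-60) = -76592*(-1/60) = 19148/15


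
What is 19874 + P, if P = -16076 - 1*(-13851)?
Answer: 17649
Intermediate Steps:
P = -2225 (P = -16076 + 13851 = -2225)
19874 + P = 19874 - 2225 = 17649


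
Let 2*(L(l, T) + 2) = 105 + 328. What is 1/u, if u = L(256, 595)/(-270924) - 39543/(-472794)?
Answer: 2033194312/168440213 ≈ 12.071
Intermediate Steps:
L(l, T) = 429/2 (L(l, T) = -2 + (105 + 328)/2 = -2 + (½)*433 = -2 + 433/2 = 429/2)
u = 168440213/2033194312 (u = (429/2)/(-270924) - 39543/(-472794) = (429/2)*(-1/270924) - 39543*(-1/472794) = -143/180616 + 1883/22514 = 168440213/2033194312 ≈ 0.082845)
1/u = 1/(168440213/2033194312) = 2033194312/168440213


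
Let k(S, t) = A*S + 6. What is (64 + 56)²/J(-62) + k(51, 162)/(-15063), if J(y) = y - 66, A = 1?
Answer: -1129763/10042 ≈ -112.50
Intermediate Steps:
J(y) = -66 + y
k(S, t) = 6 + S (k(S, t) = 1*S + 6 = S + 6 = 6 + S)
(64 + 56)²/J(-62) + k(51, 162)/(-15063) = (64 + 56)²/(-66 - 62) + (6 + 51)/(-15063) = 120²/(-128) + 57*(-1/15063) = 14400*(-1/128) - 19/5021 = -225/2 - 19/5021 = -1129763/10042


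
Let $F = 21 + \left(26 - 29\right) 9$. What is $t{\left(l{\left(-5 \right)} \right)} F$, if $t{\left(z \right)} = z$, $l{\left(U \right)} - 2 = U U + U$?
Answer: $-132$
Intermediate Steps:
$l{\left(U \right)} = 2 + U + U^{2}$ ($l{\left(U \right)} = 2 + \left(U U + U\right) = 2 + \left(U^{2} + U\right) = 2 + \left(U + U^{2}\right) = 2 + U + U^{2}$)
$F = -6$ ($F = 21 + \left(26 - 29\right) 9 = 21 - 27 = -6$)
$t{\left(l{\left(-5 \right)} \right)} F = \left(2 - 5 + \left(-5\right)^{2}\right) \left(-6\right) = \left(2 - 5 + 25\right) \left(-6\right) = 22 \left(-6\right) = -132$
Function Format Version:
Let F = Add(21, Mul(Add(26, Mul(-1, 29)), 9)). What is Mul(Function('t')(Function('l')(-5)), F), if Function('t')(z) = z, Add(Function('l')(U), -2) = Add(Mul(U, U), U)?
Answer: -132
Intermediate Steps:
Function('l')(U) = Add(2, U, Pow(U, 2)) (Function('l')(U) = Add(2, Add(Mul(U, U), U)) = Add(2, Add(Pow(U, 2), U)) = Add(2, Add(U, Pow(U, 2))) = Add(2, U, Pow(U, 2)))
F = -6 (F = Add(21, Mul(Add(26, -29), 9)) = Add(21, Mul(-3, 9)) = Add(21, -27) = -6)
Mul(Function('t')(Function('l')(-5)), F) = Mul(Add(2, -5, Pow(-5, 2)), -6) = Mul(Add(2, -5, 25), -6) = Mul(22, -6) = -132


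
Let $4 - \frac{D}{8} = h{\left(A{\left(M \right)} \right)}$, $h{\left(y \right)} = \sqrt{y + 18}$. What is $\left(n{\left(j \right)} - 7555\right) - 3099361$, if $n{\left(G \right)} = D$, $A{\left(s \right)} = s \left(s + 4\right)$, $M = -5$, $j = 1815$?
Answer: $-3106884 - 8 \sqrt{23} \approx -3.1069 \cdot 10^{6}$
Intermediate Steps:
$A{\left(s \right)} = s \left(4 + s\right)$
$h{\left(y \right)} = \sqrt{18 + y}$
$D = 32 - 8 \sqrt{23}$ ($D = 32 - 8 \sqrt{18 - 5 \left(4 - 5\right)} = 32 - 8 \sqrt{18 - -5} = 32 - 8 \sqrt{18 + 5} = 32 - 8 \sqrt{23} \approx -6.3667$)
$n{\left(G \right)} = 32 - 8 \sqrt{23}$
$\left(n{\left(j \right)} - 7555\right) - 3099361 = \left(\left(32 - 8 \sqrt{23}\right) - 7555\right) - 3099361 = \left(-7523 - 8 \sqrt{23}\right) - 3099361 = -3106884 - 8 \sqrt{23}$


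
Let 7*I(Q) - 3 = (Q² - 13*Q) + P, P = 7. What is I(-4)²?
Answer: 6084/49 ≈ 124.16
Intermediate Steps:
I(Q) = 10/7 - 13*Q/7 + Q²/7 (I(Q) = 3/7 + ((Q² - 13*Q) + 7)/7 = 3/7 + (7 + Q² - 13*Q)/7 = 3/7 + (1 - 13*Q/7 + Q²/7) = 10/7 - 13*Q/7 + Q²/7)
I(-4)² = (10/7 - 13/7*(-4) + (⅐)*(-4)²)² = (10/7 + 52/7 + (⅐)*16)² = (10/7 + 52/7 + 16/7)² = (78/7)² = 6084/49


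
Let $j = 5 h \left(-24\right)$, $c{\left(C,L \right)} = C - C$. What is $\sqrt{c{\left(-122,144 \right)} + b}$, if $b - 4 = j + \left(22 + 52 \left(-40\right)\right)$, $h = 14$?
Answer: $i \sqrt{3734} \approx 61.106 i$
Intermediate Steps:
$c{\left(C,L \right)} = 0$
$j = -1680$ ($j = 5 \cdot 14 \left(-24\right) = 70 \left(-24\right) = -1680$)
$b = -3734$ ($b = 4 + \left(-1680 + \left(22 + 52 \left(-40\right)\right)\right) = 4 + \left(-1680 + \left(22 - 2080\right)\right) = 4 - 3738 = -3734$)
$\sqrt{c{\left(-122,144 \right)} + b} = \sqrt{0 - 3734} = \sqrt{-3734} = i \sqrt{3734}$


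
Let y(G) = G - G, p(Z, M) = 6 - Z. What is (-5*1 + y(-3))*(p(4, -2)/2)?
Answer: -5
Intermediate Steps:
y(G) = 0
(-5*1 + y(-3))*(p(4, -2)/2) = (-5*1 + 0)*((6 - 1*4)/2) = (-5 + 0)*((6 - 4)*(1/2)) = -10/2 = -5*1 = -5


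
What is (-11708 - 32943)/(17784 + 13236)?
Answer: -44651/31020 ≈ -1.4394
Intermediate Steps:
(-11708 - 32943)/(17784 + 13236) = -44651/31020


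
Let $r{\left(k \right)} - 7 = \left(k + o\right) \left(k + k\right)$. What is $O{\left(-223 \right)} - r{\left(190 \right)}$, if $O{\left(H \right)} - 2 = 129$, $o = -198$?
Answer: $3164$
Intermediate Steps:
$O{\left(H \right)} = 131$ ($O{\left(H \right)} = 2 + 129 = 131$)
$r{\left(k \right)} = 7 + 2 k \left(-198 + k\right)$ ($r{\left(k \right)} = 7 + \left(k - 198\right) \left(k + k\right) = 7 + \left(-198 + k\right) 2 k = 7 + 2 k \left(-198 + k\right)$)
$O{\left(-223 \right)} - r{\left(190 \right)} = 131 - \left(7 - 75240 + 2 \cdot 190^{2}\right) = 131 - \left(7 - 75240 + 2 \cdot 36100\right) = 131 - \left(7 - 75240 + 72200\right) = 131 - -3033 = 131 + 3033 = 3164$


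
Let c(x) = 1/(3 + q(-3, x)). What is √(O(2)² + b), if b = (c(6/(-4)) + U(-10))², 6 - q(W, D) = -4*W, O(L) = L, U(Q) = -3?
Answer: 2*√34/3 ≈ 3.8873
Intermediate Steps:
q(W, D) = 6 + 4*W (q(W, D) = 6 - (-4)*W = 6 + 4*W)
c(x) = -⅓ (c(x) = 1/(3 + (6 + 4*(-3))) = 1/(3 + (6 - 12)) = 1/(3 - 6) = 1/(-3) = -⅓)
b = 100/9 (b = (-⅓ - 3)² = (-10/3)² = 100/9 ≈ 11.111)
√(O(2)² + b) = √(2² + 100/9) = √(4 + 100/9) = √(136/9) = 2*√34/3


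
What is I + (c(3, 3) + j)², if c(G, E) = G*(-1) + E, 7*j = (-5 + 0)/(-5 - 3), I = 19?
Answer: 59609/3136 ≈ 19.008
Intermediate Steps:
j = 5/56 (j = ((-5 + 0)/(-5 - 3))/7 = (-5/(-8))/7 = (-5*(-⅛))/7 = (⅐)*(5/8) = 5/56 ≈ 0.089286)
c(G, E) = E - G (c(G, E) = -G + E = E - G)
I + (c(3, 3) + j)² = 19 + ((3 - 1*3) + 5/56)² = 19 + ((3 - 3) + 5/56)² = 19 + (0 + 5/56)² = 19 + (5/56)² = 19 + 25/3136 = 59609/3136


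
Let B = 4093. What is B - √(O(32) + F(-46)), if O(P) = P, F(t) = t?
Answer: 4093 - I*√14 ≈ 4093.0 - 3.7417*I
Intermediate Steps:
B - √(O(32) + F(-46)) = 4093 - √(32 - 46) = 4093 - √(-14) = 4093 - I*√14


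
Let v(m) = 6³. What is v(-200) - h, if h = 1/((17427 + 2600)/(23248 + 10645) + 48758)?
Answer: 356956149043/1652574921 ≈ 216.00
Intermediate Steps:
v(m) = 216
h = 33893/1652574921 (h = 1/(20027/33893 + 48758) = 1/(1652574921/33893) = 33893/1652574921 ≈ 2.0509e-5)
v(-200) - h = 216 - 1*33893/1652574921 = 216 - 33893/1652574921 = 356956149043/1652574921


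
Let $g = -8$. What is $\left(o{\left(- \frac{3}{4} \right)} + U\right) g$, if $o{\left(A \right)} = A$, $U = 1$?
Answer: $-2$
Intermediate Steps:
$\left(o{\left(- \frac{3}{4} \right)} + U\right) g = \left(- \frac{3}{4} + 1\right) \left(-8\right) = \frac{1}{4} \left(-8\right) = -2$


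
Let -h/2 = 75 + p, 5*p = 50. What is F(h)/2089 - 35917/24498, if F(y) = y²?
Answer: 632961587/51176322 ≈ 12.368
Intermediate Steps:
p = 10 (p = (⅕)*50 = 10)
h = -170 (h = -2*(75 + 10) = -2*85 = -170)
F(h)/2089 - 35917/24498 = (-170)²/2089 - 35917/24498 = 28900*(1/2089) - 35917*1/24498 = 28900/2089 - 35917/24498 = 632961587/51176322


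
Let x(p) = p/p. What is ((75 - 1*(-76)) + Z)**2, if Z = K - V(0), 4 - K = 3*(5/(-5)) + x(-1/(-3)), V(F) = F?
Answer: 24649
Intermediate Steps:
x(p) = 1
K = 6 (K = 4 - (3*(5/(-5)) + 1) = 4 - (3*(5*(-1/5)) + 1) = 4 - (3*(-1) + 1) = 4 - (-3 + 1) = 4 - 1*(-2) = 4 + 2 = 6)
Z = 6 (Z = 6 - 1*0 = 6 + 0 = 6)
((75 - 1*(-76)) + Z)**2 = ((75 - 1*(-76)) + 6)**2 = ((75 + 76) + 6)**2 = (151 + 6)**2 = 157**2 = 24649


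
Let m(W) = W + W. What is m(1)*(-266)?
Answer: -532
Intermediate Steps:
m(W) = 2*W
m(1)*(-266) = (2*1)*(-266) = 2*(-266) = -532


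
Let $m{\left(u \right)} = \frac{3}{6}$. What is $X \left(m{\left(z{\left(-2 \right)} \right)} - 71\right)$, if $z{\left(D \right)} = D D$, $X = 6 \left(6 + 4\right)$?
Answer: $-4230$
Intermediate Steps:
$X = 60$ ($X = 6 \cdot 10 = 60$)
$z{\left(D \right)} = D^{2}$
$m{\left(u \right)} = \frac{1}{2}$ ($m{\left(u \right)} = 3 \cdot \frac{1}{6} = \frac{1}{2}$)
$X \left(m{\left(z{\left(-2 \right)} \right)} - 71\right) = 60 \left(\frac{1}{2} - 71\right) = 60 \left(- \frac{141}{2}\right) = -4230$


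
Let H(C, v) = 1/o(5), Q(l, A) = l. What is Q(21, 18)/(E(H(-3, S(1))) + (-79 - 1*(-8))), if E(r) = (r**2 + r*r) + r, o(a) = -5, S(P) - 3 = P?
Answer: -75/254 ≈ -0.29528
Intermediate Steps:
S(P) = 3 + P
H(C, v) = -1/5 (H(C, v) = 1/(-5) = -1/5)
E(r) = r + 2*r**2 (E(r) = (r**2 + r**2) + r = 2*r**2 + r = r + 2*r**2)
Q(21, 18)/(E(H(-3, S(1))) + (-79 - 1*(-8))) = 21/(-(1 + 2*(-1/5))/5 + (-79 - 1*(-8))) = 21/(-(1 - 2/5)/5 + (-79 + 8)) = 21/(-1/5*3/5 - 71) = 21/(-3/25 - 71) = 21/(-1778/25) = -25/1778*21 = -75/254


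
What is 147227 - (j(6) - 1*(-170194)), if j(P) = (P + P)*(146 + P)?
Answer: -24791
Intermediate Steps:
j(P) = 2*P*(146 + P) (j(P) = (2*P)*(146 + P) = 2*P*(146 + P))
147227 - (j(6) - 1*(-170194)) = 147227 - (2*6*(146 + 6) - 1*(-170194)) = 147227 - (2*6*152 + 170194) = 147227 - (1824 + 170194) = 147227 - 1*172018 = 147227 - 172018 = -24791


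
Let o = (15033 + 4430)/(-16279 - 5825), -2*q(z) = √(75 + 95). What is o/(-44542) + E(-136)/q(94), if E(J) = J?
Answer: 19463/984556368 + 8*√170/5 ≈ 20.861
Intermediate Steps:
q(z) = -√170/2 (q(z) = -√(75 + 95)/2 = -√170/2)
o = -19463/22104 (o = 19463/(-22104) = 19463*(-1/22104) = -19463/22104 ≈ -0.88052)
o/(-44542) + E(-136)/q(94) = -19463/22104/(-44542) - 136*(-√170/85) = -19463/22104*(-1/44542) - (-8)*√170/5 = 19463/984556368 + 8*√170/5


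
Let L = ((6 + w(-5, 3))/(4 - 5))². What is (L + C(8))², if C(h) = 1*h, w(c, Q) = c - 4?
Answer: 289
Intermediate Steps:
w(c, Q) = -4 + c
C(h) = h
L = 9 (L = ((6 + (-4 - 5))/(4 - 5))² = ((6 - 9)/(-1))² = (-3*(-1))² = 3² = 9)
(L + C(8))² = (9 + 8)² = 17² = 289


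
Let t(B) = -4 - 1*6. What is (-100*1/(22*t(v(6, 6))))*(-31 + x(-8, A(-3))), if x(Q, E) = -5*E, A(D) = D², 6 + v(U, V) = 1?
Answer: -380/11 ≈ -34.545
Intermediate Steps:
v(U, V) = -5 (v(U, V) = -6 + 1 = -5)
t(B) = -10 (t(B) = -4 - 6 = -10)
(-100*1/(22*t(v(6, 6))))*(-31 + x(-8, A(-3))) = (-100/((-10*22)))*(-31 - 5*(-3)²) = (-100/(-220))*(-31 - 5*9) = (-100*(-1/220))*(-31 - 45) = (5/11)*(-76) = -380/11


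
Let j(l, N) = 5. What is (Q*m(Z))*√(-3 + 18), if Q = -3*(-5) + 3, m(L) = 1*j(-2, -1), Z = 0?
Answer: 90*√15 ≈ 348.57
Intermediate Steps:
m(L) = 5 (m(L) = 1*5 = 5)
Q = 18 (Q = 15 + 3 = 18)
(Q*m(Z))*√(-3 + 18) = (18*5)*√(-3 + 18) = 90*√15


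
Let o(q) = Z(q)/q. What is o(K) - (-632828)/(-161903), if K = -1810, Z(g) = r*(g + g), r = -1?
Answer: -136662/23129 ≈ -5.9087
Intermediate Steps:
Z(g) = -2*g (Z(g) = -(g + g) = -2*g)
o(q) = -2 (o(q) = (-2*q)/q = -2)
o(K) - (-632828)/(-161903) = -2 - (-632828)/(-161903) = -2 - (-632828)*(-1)/161903 = -2 - 1*90404/23129 = -2 - 90404/23129 = -136662/23129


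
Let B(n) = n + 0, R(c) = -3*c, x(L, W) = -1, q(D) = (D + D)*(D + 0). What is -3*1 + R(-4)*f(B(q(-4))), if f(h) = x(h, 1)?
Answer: -15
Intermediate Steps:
q(D) = 2*D² (q(D) = (2*D)*D = 2*D²)
B(n) = n
f(h) = -1
-3*1 + R(-4)*f(B(q(-4))) = -3*1 - 3*(-4)*(-1) = -3 + 12*(-1) = -3 - 12 = -15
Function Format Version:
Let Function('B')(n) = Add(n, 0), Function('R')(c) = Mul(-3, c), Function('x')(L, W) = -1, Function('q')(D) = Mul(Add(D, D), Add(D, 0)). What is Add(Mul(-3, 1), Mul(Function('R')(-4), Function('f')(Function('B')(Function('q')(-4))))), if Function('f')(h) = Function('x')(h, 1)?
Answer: -15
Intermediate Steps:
Function('q')(D) = Mul(2, Pow(D, 2)) (Function('q')(D) = Mul(Mul(2, D), D) = Mul(2, Pow(D, 2)))
Function('B')(n) = n
Function('f')(h) = -1
Add(Mul(-3, 1), Mul(Function('R')(-4), Function('f')(Function('B')(Function('q')(-4))))) = Add(Mul(-3, 1), Mul(Mul(-3, -4), -1)) = Add(-3, Mul(12, -1)) = Add(-3, -12) = -15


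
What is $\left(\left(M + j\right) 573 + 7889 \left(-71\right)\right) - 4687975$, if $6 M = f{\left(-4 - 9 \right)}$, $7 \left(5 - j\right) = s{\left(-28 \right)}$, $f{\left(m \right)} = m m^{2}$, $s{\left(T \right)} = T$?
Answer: $- \frac{10905501}{2} \approx -5.4528 \cdot 10^{6}$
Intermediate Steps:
$f{\left(m \right)} = m^{3}$
$j = 9$ ($j = 5 - -4 = 5 + 4 = 9$)
$M = - \frac{2197}{6}$ ($M = \frac{\left(-4 - 9\right)^{3}}{6} = \frac{\left(-13\right)^{3}}{6} = \frac{1}{6} \left(-2197\right) = - \frac{2197}{6} \approx -366.17$)
$\left(\left(M + j\right) 573 + 7889 \left(-71\right)\right) - 4687975 = \left(\left(- \frac{2197}{6} + 9\right) 573 + 7889 \left(-71\right)\right) - 4687975 = \left(\left(- \frac{2143}{6}\right) 573 - 560119\right) - 4687975 = \left(- \frac{409313}{2} - 560119\right) - 4687975 = - \frac{1529551}{2} - 4687975 = - \frac{10905501}{2}$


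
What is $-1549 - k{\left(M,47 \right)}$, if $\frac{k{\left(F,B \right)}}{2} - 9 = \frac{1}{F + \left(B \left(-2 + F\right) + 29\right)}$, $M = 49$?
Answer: $- \frac{3583731}{2287} \approx -1567.0$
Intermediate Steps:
$k{\left(F,B \right)} = 18 + \frac{2}{29 + F + B \left(-2 + F\right)}$ ($k{\left(F,B \right)} = 18 + \frac{2}{F + \left(B \left(-2 + F\right) + 29\right)} = 18 + \frac{2}{F + \left(29 + B \left(-2 + F\right)\right)} = 18 + \frac{2}{29 + F + B \left(-2 + F\right)}$)
$-1549 - k{\left(M,47 \right)} = -1549 - \frac{2 \left(262 - 846 + 9 \cdot 49 + 9 \cdot 47 \cdot 49\right)}{29 + 49 - 94 + 47 \cdot 49} = -1549 - \frac{2 \left(262 - 846 + 441 + 20727\right)}{29 + 49 - 94 + 2303} = -1549 - 2 \cdot \frac{1}{2287} \cdot 20584 = -1549 - \frac{41168}{2287} = - \frac{3583731}{2287}$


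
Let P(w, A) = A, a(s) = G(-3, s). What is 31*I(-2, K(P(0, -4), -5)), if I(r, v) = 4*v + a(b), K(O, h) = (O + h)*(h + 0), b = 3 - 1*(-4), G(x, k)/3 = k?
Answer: 6231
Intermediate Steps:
G(x, k) = 3*k
b = 7 (b = 3 + 4 = 7)
a(s) = 3*s
K(O, h) = h*(O + h) (K(O, h) = (O + h)*h = h*(O + h))
I(r, v) = 21 + 4*v (I(r, v) = 4*v + 3*7 = 4*v + 21 = 21 + 4*v)
31*I(-2, K(P(0, -4), -5)) = 31*(21 + 4*(-5*(-4 - 5))) = 31*(21 + 4*(-5*(-9))) = 31*(21 + 4*45) = 31*(21 + 180) = 31*201 = 6231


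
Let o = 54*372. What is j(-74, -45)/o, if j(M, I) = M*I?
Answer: 185/1116 ≈ 0.16577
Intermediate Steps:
j(M, I) = I*M
o = 20088
j(-74, -45)/o = -45*(-74)/20088 = 3330*(1/20088) = 185/1116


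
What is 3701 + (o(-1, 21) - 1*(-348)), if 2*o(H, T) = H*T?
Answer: 8077/2 ≈ 4038.5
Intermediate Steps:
o(H, T) = H*T/2 (o(H, T) = (H*T)/2 = H*T/2)
3701 + (o(-1, 21) - 1*(-348)) = 3701 + ((1/2)*(-1)*21 - 1*(-348)) = 3701 + (-21/2 + 348) = 3701 + 675/2 = 8077/2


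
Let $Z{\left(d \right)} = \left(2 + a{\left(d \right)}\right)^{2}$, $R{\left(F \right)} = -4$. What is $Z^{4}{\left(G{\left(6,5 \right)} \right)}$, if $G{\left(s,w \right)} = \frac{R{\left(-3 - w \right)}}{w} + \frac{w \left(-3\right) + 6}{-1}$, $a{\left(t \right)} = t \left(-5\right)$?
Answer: $5352009260481$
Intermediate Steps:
$a{\left(t \right)} = - 5 t$
$G{\left(s,w \right)} = -6 - \frac{4}{w} + 3 w$ ($G{\left(s,w \right)} = - \frac{4}{w} + \frac{w \left(-3\right) + 6}{-1} = - \frac{4}{w} + \left(- 3 w + 6\right) \left(-1\right) = - \frac{4}{w} + \left(6 - 3 w\right) \left(-1\right) = - \frac{4}{w} + \left(-6 + 3 w\right) = -6 - \frac{4}{w} + 3 w$)
$Z{\left(d \right)} = \left(2 - 5 d\right)^{2}$
$Z^{4}{\left(G{\left(6,5 \right)} \right)} = \left(\left(-2 + 5 \left(-6 - \frac{4}{5} + 3 \cdot 5\right)\right)^{2}\right)^{4} = \left(\left(-2 + 5 \left(-6 - \frac{4}{5} + 15\right)\right)^{2}\right)^{4} = \left(\left(-2 + 5 \cdot \frac{41}{5}\right)^{2}\right)^{4} = \left(\left(-2 + 41\right)^{2}\right)^{4} = \left(39^{2}\right)^{4} = 1521^{4} = 5352009260481$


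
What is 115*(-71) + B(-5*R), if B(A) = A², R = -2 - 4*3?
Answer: -3265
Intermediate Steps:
R = -14 (R = -2 - 12 = -14)
115*(-71) + B(-5*R) = 115*(-71) + (-5*(-14))² = -8165 + 70² = -8165 + 4900 = -3265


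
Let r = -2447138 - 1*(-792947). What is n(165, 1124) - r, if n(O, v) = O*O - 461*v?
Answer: 1163252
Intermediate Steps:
r = -1654191 (r = -2447138 + 792947 = -1654191)
n(O, v) = O**2 - 461*v
n(165, 1124) - r = (165**2 - 461*1124) - 1*(-1654191) = (27225 - 518164) + 1654191 = -490939 + 1654191 = 1163252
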